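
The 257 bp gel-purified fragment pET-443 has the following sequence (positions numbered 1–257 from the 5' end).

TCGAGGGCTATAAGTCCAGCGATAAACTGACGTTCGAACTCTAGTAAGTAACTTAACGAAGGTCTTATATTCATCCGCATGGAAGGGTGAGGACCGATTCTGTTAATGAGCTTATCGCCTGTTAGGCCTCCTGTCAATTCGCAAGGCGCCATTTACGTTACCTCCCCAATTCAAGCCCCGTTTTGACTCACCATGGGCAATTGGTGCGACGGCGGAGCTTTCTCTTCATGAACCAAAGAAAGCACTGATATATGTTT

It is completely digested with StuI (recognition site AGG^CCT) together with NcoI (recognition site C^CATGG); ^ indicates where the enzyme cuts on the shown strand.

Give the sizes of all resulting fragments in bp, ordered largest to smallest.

The StuI site (AGGCCT) starts at position 124.
StuI cuts after base 3 of each site, so after position 126.
The NcoI site (CCATGG) starts at position 191.
NcoI cuts after the first base of each site, so after position 191.
Combined cut positions: 126, 191.
Linear molecule, 2 cuts → 3 fragments:
  1–126 → 126 bp
  127–191 → 65 bp
  192–257 → 66 bp
Sorted largest to smallest: 126, 66, 65 bp.

126, 66, 65 bp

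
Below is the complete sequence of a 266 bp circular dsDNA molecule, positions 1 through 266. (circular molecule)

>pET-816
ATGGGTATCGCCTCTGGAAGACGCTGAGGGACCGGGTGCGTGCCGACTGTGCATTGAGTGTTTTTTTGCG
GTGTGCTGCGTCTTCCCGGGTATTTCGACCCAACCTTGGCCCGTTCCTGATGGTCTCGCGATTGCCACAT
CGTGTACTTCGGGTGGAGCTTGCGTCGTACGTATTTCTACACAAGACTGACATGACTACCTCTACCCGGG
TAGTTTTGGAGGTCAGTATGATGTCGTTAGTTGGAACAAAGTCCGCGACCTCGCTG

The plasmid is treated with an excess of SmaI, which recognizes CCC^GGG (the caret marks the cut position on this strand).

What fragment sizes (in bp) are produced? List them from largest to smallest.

146, 120 bp

SmaI sites (CCCGGG) start at positions 85, 205.
SmaI cuts after base 3 of each site, so after positions 87, 207.
Circular molecule, 2 cuts → 2 fragments:
  88–207 → 120 bp
  208–266 then 1–87 → 59 + 87 = 146 bp
Sorted largest to smallest: 146, 120 bp.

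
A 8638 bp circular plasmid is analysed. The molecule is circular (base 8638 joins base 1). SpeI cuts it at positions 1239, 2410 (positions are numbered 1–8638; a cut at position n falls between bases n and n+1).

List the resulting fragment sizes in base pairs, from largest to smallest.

7467, 1171 bp

Circular molecule, 2 cuts → 2 fragments:
  2410 − 1239 = 1171 bp
  wrap: 8638 − 2410 + 1239 = 7467 bp
Sorted largest to smallest: 7467, 1171 bp.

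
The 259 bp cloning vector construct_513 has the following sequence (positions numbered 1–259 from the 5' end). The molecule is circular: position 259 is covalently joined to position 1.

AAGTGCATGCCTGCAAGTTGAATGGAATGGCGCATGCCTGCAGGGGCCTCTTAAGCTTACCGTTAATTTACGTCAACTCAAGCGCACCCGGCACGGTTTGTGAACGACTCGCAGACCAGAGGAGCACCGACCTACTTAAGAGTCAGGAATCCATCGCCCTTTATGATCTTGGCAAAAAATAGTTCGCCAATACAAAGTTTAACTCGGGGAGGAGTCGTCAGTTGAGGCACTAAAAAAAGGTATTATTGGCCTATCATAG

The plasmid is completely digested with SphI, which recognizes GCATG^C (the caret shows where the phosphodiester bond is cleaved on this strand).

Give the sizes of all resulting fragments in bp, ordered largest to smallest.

232, 27 bp

SphI sites (GCATGC) start at positions 5, 32.
SphI cuts after base 5 of each site (before the last base), so after positions 9, 36.
Circular molecule, 2 cuts → 2 fragments:
  10–36 → 27 bp
  37–259 then 1–9 → 223 + 9 = 232 bp
Sorted largest to smallest: 232, 27 bp.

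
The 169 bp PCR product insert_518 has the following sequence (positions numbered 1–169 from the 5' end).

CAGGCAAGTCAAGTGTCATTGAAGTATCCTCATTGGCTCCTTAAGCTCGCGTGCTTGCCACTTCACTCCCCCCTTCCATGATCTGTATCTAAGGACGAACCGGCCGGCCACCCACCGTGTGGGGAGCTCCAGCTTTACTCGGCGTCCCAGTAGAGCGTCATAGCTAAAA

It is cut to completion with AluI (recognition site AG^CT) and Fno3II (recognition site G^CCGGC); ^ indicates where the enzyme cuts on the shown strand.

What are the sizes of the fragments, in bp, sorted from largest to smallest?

AluI sites (AGCT) start at positions 44, 125, 131, 162.
AluI cuts after base 2 of each site, so after positions 45, 126, 132, 163.
The Fno3II site (GCCGGC) starts at position 103.
Fno3II cuts after the first base of each site, so after position 103.
Combined cut positions: 45, 103, 126, 132, 163.
Linear molecule, 5 cuts → 6 fragments:
  1–45 → 45 bp
  46–103 → 58 bp
  104–126 → 23 bp
  127–132 → 6 bp
  133–163 → 31 bp
  164–169 → 6 bp
Sorted largest to smallest: 58, 45, 31, 23, 6, 6 bp.

58, 45, 31, 23, 6, 6 bp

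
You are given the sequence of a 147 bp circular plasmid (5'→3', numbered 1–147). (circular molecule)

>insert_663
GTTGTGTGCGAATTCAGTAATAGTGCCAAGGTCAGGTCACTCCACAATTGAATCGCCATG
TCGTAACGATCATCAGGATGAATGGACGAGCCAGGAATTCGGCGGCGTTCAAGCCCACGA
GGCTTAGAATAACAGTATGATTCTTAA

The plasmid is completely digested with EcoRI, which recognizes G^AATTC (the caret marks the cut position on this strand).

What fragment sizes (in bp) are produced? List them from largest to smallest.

EcoRI sites (GAATTC) start at positions 10, 95.
EcoRI cuts after the first base of each site, so after positions 10, 95.
Circular molecule, 2 cuts → 2 fragments:
  11–95 → 85 bp
  96–147 then 1–10 → 52 + 10 = 62 bp
Sorted largest to smallest: 85, 62 bp.

85, 62 bp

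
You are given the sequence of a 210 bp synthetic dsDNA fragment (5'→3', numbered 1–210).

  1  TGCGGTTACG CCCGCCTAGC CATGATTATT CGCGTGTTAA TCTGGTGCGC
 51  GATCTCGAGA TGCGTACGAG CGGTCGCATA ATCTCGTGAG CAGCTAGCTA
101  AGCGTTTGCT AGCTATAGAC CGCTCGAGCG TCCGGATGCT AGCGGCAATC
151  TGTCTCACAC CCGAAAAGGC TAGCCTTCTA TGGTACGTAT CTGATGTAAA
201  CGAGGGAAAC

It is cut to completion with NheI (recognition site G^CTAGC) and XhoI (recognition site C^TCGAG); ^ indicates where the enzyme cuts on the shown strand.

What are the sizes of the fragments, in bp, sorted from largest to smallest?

54, 41, 39, 31, 15, 15, 15 bp

NheI sites (GCTAGC) start at positions 93, 108, 138, 169.
NheI cuts after the first base of each site, so after positions 93, 108, 138, 169.
XhoI sites (CTCGAG) start at positions 54, 123.
XhoI cuts after the first base of each site, so after positions 54, 123.
Combined cut positions: 54, 93, 108, 123, 138, 169.
Linear molecule, 6 cuts → 7 fragments:
  1–54 → 54 bp
  55–93 → 39 bp
  94–108 → 15 bp
  109–123 → 15 bp
  124–138 → 15 bp
  139–169 → 31 bp
  170–210 → 41 bp
Sorted largest to smallest: 54, 41, 39, 31, 15, 15, 15 bp.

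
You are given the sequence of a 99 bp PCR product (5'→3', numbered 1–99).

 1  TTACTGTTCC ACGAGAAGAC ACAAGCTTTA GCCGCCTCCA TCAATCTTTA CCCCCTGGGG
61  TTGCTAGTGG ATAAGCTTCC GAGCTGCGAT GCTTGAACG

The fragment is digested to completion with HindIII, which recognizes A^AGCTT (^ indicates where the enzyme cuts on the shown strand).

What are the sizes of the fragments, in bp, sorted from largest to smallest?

HindIII sites (AAGCTT) start at positions 23, 73.
HindIII cuts after the first base of each site, so after positions 23, 73.
Linear molecule, 2 cuts → 3 fragments:
  1–23 → 23 bp
  24–73 → 50 bp
  74–99 → 26 bp
Sorted largest to smallest: 50, 26, 23 bp.

50, 26, 23 bp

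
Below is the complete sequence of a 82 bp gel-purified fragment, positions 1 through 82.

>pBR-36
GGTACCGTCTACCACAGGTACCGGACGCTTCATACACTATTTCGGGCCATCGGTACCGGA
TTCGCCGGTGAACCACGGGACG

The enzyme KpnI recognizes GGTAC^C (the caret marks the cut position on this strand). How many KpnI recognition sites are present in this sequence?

GGTACC occurs starting at positions 1, 17, 52.
KpnI cuts at 3 sites.

3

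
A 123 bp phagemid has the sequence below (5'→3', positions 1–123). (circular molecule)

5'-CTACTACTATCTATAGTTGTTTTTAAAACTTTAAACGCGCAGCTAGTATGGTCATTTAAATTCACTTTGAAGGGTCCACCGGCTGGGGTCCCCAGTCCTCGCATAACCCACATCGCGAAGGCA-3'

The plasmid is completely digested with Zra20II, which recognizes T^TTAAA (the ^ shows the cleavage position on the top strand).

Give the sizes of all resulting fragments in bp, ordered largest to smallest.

90, 25, 8 bp

Zra20II sites (TTTAAA) start at positions 22, 30, 55.
Zra20II cuts after the first base of each site, so after positions 22, 30, 55.
Circular molecule, 3 cuts → 3 fragments:
  23–30 → 8 bp
  31–55 → 25 bp
  56–123 then 1–22 → 68 + 22 = 90 bp
Sorted largest to smallest: 90, 25, 8 bp.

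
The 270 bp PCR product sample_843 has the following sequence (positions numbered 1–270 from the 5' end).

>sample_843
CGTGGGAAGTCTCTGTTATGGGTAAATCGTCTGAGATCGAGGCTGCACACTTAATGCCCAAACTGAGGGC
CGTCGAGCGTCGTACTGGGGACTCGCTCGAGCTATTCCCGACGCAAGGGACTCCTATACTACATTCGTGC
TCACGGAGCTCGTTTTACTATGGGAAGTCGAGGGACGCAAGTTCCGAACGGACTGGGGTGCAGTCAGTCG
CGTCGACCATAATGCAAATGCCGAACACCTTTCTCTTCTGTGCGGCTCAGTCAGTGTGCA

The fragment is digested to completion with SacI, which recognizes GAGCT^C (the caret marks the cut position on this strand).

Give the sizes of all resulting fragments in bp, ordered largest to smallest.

150, 120 bp

The SacI site (GAGCTC) starts at position 146.
SacI cuts after base 5 of each site (before the last base), so after position 150.
Linear molecule, 1 cut → 2 fragments:
  1–150 → 150 bp
  151–270 → 120 bp
Sorted largest to smallest: 150, 120 bp.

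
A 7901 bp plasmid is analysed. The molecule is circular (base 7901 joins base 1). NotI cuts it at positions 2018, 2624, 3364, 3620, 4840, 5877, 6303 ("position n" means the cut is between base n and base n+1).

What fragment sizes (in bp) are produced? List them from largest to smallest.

3616, 1220, 1037, 740, 606, 426, 256 bp

Circular molecule, 7 cuts → 7 fragments:
  2624 − 2018 = 606 bp
  3364 − 2624 = 740 bp
  3620 − 3364 = 256 bp
  4840 − 3620 = 1220 bp
  5877 − 4840 = 1037 bp
  6303 − 5877 = 426 bp
  wrap: 7901 − 6303 + 2018 = 3616 bp
Sorted largest to smallest: 3616, 1220, 1037, 740, 606, 426, 256 bp.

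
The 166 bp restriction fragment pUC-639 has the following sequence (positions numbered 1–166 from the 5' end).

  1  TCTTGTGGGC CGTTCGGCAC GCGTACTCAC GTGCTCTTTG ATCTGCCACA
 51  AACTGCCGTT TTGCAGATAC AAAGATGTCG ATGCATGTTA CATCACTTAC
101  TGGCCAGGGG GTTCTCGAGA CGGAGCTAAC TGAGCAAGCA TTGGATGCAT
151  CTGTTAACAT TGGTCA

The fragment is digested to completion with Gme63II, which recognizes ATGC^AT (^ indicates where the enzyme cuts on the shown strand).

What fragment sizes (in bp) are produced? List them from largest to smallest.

Gme63II sites (ATGCAT) start at positions 81, 145.
Gme63II cuts after base 4 of each site, so after positions 84, 148.
Linear molecule, 2 cuts → 3 fragments:
  1–84 → 84 bp
  85–148 → 64 bp
  149–166 → 18 bp
Sorted largest to smallest: 84, 64, 18 bp.

84, 64, 18 bp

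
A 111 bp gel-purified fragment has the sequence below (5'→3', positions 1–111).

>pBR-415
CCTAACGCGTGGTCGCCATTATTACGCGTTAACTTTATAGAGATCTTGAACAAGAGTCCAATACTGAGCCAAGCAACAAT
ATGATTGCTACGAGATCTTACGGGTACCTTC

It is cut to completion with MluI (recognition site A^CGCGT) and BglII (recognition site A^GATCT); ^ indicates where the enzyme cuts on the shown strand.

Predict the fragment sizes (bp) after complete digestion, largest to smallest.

MluI sites (ACGCGT) start at positions 5, 24.
MluI cuts after the first base of each site, so after positions 5, 24.
BglII sites (AGATCT) start at positions 41, 93.
BglII cuts after the first base of each site, so after positions 41, 93.
Combined cut positions: 5, 24, 41, 93.
Linear molecule, 4 cuts → 5 fragments:
  1–5 → 5 bp
  6–24 → 19 bp
  25–41 → 17 bp
  42–93 → 52 bp
  94–111 → 18 bp
Sorted largest to smallest: 52, 19, 18, 17, 5 bp.

52, 19, 18, 17, 5 bp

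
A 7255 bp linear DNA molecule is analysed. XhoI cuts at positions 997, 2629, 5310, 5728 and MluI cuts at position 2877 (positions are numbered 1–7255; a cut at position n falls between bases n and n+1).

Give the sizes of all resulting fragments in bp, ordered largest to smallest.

Combined cut positions (sorted): 997, 2629, 2877, 5310, 5728.
Linear molecule, 5 cuts → 6 fragments:
  997 − 0 = 997 bp
  2629 − 997 = 1632 bp
  2877 − 2629 = 248 bp
  5310 − 2877 = 2433 bp
  5728 − 5310 = 418 bp
  7255 − 5728 = 1527 bp
Sorted largest to smallest: 2433, 1632, 1527, 997, 418, 248 bp.

2433, 1632, 1527, 997, 418, 248 bp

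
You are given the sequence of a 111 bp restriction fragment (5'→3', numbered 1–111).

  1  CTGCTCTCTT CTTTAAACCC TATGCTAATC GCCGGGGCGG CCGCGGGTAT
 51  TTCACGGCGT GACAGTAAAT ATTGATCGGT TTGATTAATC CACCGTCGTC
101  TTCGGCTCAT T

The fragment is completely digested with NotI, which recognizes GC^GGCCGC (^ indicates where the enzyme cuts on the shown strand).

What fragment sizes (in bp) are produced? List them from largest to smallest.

73, 38 bp

The NotI site (GCGGCCGC) starts at position 37.
NotI cuts after base 2 of each site, so after position 38.
Linear molecule, 1 cut → 2 fragments:
  1–38 → 38 bp
  39–111 → 73 bp
Sorted largest to smallest: 73, 38 bp.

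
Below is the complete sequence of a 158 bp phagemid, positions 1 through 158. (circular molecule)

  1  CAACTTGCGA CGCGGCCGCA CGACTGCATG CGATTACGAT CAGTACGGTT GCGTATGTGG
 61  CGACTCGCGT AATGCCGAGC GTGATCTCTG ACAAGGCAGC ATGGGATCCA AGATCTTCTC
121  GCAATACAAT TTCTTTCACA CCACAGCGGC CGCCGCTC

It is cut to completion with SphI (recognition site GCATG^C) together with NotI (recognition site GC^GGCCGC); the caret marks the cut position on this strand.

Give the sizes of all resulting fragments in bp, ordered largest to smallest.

The SphI site (GCATGC) starts at position 26.
SphI cuts after base 5 of each site (before the last base), so after position 30.
NotI sites (GCGGCCGC) start at positions 12, 146.
NotI cuts after base 2 of each site, so after positions 13, 147.
Combined cut positions: 13, 30, 147.
Circular molecule, 3 cuts → 3 fragments:
  14–30 → 17 bp
  31–147 → 117 bp
  148–158 then 1–13 → 11 + 13 = 24 bp
Sorted largest to smallest: 117, 24, 17 bp.

117, 24, 17 bp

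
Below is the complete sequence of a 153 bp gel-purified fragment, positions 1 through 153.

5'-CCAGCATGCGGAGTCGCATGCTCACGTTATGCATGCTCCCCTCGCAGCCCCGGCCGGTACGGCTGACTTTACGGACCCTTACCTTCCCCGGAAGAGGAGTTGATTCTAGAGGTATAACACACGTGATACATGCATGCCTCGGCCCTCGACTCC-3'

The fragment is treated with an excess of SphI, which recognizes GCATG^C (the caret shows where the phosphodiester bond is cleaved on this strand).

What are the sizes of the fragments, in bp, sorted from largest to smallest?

SphI sites (GCATGC) start at positions 4, 16, 31, 132.
SphI cuts after base 5 of each site (before the last base), so after positions 8, 20, 35, 136.
Linear molecule, 4 cuts → 5 fragments:
  1–8 → 8 bp
  9–20 → 12 bp
  21–35 → 15 bp
  36–136 → 101 bp
  137–153 → 17 bp
Sorted largest to smallest: 101, 17, 15, 12, 8 bp.

101, 17, 15, 12, 8 bp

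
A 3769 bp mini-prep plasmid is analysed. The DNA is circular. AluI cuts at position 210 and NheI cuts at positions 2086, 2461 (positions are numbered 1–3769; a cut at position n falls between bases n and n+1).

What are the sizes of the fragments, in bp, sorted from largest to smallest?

1876, 1518, 375 bp

Combined cut positions (sorted): 210, 2086, 2461.
Circular molecule, 3 cuts → 3 fragments:
  2086 − 210 = 1876 bp
  2461 − 2086 = 375 bp
  wrap: 3769 − 2461 + 210 = 1518 bp
Sorted largest to smallest: 1876, 1518, 375 bp.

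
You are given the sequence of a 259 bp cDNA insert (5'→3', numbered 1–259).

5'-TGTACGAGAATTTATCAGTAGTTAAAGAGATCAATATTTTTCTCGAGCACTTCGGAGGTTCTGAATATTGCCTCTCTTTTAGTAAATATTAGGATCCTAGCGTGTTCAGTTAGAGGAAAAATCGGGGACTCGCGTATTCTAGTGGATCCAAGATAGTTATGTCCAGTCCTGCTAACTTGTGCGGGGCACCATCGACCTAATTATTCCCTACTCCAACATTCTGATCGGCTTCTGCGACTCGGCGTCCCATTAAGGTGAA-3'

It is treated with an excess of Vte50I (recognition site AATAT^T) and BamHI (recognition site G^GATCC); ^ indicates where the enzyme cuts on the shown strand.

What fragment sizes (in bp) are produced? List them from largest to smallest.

Vte50I sites (AATATT) start at positions 33, 64, 85.
Vte50I cuts after base 5 of each site (before the last base), so after positions 37, 68, 89.
BamHI sites (GGATCC) start at positions 92, 144.
BamHI cuts after the first base of each site, so after positions 92, 144.
Combined cut positions: 37, 68, 89, 92, 144.
Linear molecule, 5 cuts → 6 fragments:
  1–37 → 37 bp
  38–68 → 31 bp
  69–89 → 21 bp
  90–92 → 3 bp
  93–144 → 52 bp
  145–259 → 115 bp
Sorted largest to smallest: 115, 52, 37, 31, 21, 3 bp.

115, 52, 37, 31, 21, 3 bp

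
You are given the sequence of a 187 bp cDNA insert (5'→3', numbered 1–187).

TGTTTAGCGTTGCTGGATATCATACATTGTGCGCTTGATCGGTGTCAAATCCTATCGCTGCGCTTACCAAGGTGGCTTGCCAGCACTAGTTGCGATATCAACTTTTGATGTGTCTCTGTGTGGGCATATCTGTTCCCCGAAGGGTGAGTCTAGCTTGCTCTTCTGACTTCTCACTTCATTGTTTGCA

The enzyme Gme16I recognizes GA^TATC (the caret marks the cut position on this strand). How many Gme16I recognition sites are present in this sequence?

2

GATATC occurs starting at positions 16, 94.
Gme16I cuts at 2 sites.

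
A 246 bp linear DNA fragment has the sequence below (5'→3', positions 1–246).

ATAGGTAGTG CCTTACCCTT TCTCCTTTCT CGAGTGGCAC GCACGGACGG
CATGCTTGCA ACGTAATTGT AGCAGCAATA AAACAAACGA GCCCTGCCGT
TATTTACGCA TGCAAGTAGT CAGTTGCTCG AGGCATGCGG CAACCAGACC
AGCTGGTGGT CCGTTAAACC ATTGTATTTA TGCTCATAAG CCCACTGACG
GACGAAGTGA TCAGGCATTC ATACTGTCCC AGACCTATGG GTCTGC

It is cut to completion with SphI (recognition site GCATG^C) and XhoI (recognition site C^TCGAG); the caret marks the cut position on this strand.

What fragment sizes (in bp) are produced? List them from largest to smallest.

109, 58, 29, 25, 15, 10 bp

SphI sites (GCATGC) start at positions 50, 108, 133.
SphI cuts after base 5 of each site (before the last base), so after positions 54, 112, 137.
XhoI sites (CTCGAG) start at positions 29, 127.
XhoI cuts after the first base of each site, so after positions 29, 127.
Combined cut positions: 29, 54, 112, 127, 137.
Linear molecule, 5 cuts → 6 fragments:
  1–29 → 29 bp
  30–54 → 25 bp
  55–112 → 58 bp
  113–127 → 15 bp
  128–137 → 10 bp
  138–246 → 109 bp
Sorted largest to smallest: 109, 58, 29, 25, 15, 10 bp.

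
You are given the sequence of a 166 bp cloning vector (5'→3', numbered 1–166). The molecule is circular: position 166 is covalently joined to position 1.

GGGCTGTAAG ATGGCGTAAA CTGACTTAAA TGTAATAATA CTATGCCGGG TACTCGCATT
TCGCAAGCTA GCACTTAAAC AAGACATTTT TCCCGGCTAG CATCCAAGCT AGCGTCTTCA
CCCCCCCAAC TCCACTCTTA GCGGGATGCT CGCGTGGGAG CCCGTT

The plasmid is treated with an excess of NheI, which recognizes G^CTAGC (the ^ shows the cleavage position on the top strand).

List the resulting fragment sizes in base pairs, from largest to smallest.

125, 29, 12 bp

NheI sites (GCTAGC) start at positions 67, 96, 108.
NheI cuts after the first base of each site, so after positions 67, 96, 108.
Circular molecule, 3 cuts → 3 fragments:
  68–96 → 29 bp
  97–108 → 12 bp
  109–166 then 1–67 → 58 + 67 = 125 bp
Sorted largest to smallest: 125, 29, 12 bp.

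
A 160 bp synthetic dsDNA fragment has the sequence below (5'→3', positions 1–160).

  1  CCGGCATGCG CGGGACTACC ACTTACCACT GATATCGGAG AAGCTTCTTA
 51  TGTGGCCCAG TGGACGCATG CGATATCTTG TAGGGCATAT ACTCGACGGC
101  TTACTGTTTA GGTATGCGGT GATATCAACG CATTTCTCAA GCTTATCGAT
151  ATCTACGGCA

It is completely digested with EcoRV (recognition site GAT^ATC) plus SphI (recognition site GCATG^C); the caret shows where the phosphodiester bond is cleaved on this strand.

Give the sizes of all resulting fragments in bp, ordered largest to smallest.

EcoRV sites (GATATC) start at positions 31, 72, 121, 148.
EcoRV cuts after base 3 of each site, so after positions 33, 74, 123, 150.
SphI sites (GCATGC) start at positions 4, 66.
SphI cuts after base 5 of each site (before the last base), so after positions 8, 70.
Combined cut positions: 8, 33, 70, 74, 123, 150.
Linear molecule, 6 cuts → 7 fragments:
  1–8 → 8 bp
  9–33 → 25 bp
  34–70 → 37 bp
  71–74 → 4 bp
  75–123 → 49 bp
  124–150 → 27 bp
  151–160 → 10 bp
Sorted largest to smallest: 49, 37, 27, 25, 10, 8, 4 bp.

49, 37, 27, 25, 10, 8, 4 bp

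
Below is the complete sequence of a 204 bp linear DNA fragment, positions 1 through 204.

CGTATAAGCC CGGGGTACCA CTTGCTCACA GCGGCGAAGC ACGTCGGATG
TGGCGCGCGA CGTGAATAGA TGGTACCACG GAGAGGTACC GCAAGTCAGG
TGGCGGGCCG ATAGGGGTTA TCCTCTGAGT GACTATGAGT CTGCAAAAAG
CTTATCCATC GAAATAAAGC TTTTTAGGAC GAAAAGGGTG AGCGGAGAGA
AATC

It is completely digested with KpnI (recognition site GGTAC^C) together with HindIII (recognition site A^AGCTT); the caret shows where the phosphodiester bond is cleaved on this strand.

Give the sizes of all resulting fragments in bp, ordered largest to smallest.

KpnI sites (GGTACC) start at positions 14, 72, 85.
KpnI cuts after base 5 of each site (before the last base), so after positions 18, 76, 89.
HindIII sites (AAGCTT) start at positions 148, 167.
HindIII cuts after the first base of each site, so after positions 148, 167.
Combined cut positions: 18, 76, 89, 148, 167.
Linear molecule, 5 cuts → 6 fragments:
  1–18 → 18 bp
  19–76 → 58 bp
  77–89 → 13 bp
  90–148 → 59 bp
  149–167 → 19 bp
  168–204 → 37 bp
Sorted largest to smallest: 59, 58, 37, 19, 18, 13 bp.

59, 58, 37, 19, 18, 13 bp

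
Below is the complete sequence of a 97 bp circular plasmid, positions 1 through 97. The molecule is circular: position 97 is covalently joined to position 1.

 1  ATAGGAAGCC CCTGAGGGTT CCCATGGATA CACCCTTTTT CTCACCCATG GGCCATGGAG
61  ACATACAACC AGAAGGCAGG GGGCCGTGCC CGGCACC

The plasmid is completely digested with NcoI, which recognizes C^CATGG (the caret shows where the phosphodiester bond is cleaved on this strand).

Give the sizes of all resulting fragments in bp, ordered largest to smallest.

NcoI sites (CCATGG) start at positions 22, 46, 53.
NcoI cuts after the first base of each site, so after positions 22, 46, 53.
Circular molecule, 3 cuts → 3 fragments:
  23–46 → 24 bp
  47–53 → 7 bp
  54–97 then 1–22 → 44 + 22 = 66 bp
Sorted largest to smallest: 66, 24, 7 bp.

66, 24, 7 bp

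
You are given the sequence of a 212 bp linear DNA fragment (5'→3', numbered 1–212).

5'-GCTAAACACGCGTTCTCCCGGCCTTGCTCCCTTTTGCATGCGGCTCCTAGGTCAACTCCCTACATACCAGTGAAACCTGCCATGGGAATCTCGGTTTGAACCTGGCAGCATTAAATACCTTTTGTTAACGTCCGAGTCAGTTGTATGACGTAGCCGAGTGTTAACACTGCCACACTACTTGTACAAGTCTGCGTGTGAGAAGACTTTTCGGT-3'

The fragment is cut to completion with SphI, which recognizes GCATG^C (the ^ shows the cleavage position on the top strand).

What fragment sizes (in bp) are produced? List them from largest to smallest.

172, 40 bp

The SphI site (GCATGC) starts at position 36.
SphI cuts after base 5 of each site (before the last base), so after position 40.
Linear molecule, 1 cut → 2 fragments:
  1–40 → 40 bp
  41–212 → 172 bp
Sorted largest to smallest: 172, 40 bp.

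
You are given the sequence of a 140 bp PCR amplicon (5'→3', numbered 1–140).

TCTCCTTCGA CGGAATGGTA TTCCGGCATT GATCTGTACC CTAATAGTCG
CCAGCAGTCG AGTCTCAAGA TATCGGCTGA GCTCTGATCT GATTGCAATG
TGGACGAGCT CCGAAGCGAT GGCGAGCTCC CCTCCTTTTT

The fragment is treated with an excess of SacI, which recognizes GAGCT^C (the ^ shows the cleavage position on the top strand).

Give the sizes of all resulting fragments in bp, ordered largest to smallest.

SacI sites (GAGCTC) start at positions 79, 106, 124.
SacI cuts after base 5 of each site (before the last base), so after positions 83, 110, 128.
Linear molecule, 3 cuts → 4 fragments:
  1–83 → 83 bp
  84–110 → 27 bp
  111–128 → 18 bp
  129–140 → 12 bp
Sorted largest to smallest: 83, 27, 18, 12 bp.

83, 27, 18, 12 bp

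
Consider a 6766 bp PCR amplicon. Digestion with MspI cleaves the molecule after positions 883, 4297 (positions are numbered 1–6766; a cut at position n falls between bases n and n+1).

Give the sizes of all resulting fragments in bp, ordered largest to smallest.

3414, 2469, 883 bp

Linear molecule, 2 cuts → 3 fragments:
  883 − 0 = 883 bp
  4297 − 883 = 3414 bp
  6766 − 4297 = 2469 bp
Sorted largest to smallest: 3414, 2469, 883 bp.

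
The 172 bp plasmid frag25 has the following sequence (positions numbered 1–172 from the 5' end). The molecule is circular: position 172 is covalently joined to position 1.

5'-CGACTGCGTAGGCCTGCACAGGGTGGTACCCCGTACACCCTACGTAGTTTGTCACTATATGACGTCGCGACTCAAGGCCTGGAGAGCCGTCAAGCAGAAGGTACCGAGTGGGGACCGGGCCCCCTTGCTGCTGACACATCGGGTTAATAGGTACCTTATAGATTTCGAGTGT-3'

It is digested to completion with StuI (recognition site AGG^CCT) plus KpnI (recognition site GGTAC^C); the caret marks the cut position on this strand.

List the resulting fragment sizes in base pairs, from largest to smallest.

50, 48, 30, 27, 17 bp

StuI sites (AGGCCT) start at positions 10, 75.
StuI cuts after base 3 of each site, so after positions 12, 77.
KpnI sites (GGTACC) start at positions 25, 100, 150.
KpnI cuts after base 5 of each site (before the last base), so after positions 29, 104, 154.
Combined cut positions: 12, 29, 77, 104, 154.
Circular molecule, 5 cuts → 5 fragments:
  13–29 → 17 bp
  30–77 → 48 bp
  78–104 → 27 bp
  105–154 → 50 bp
  155–172 then 1–12 → 18 + 12 = 30 bp
Sorted largest to smallest: 50, 48, 30, 27, 17 bp.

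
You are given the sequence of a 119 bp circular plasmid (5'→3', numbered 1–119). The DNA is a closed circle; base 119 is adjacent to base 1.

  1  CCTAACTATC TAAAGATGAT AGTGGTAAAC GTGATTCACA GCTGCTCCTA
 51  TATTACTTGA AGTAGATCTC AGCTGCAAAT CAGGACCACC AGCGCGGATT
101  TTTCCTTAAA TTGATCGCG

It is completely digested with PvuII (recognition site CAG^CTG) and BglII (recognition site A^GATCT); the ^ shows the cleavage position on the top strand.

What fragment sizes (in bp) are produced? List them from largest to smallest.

88, 23, 8 bp

PvuII sites (CAGCTG) start at positions 39, 70.
PvuII cuts after base 3 of each site, so after positions 41, 72.
The BglII site (AGATCT) starts at position 64.
BglII cuts after the first base of each site, so after position 64.
Combined cut positions: 41, 64, 72.
Circular molecule, 3 cuts → 3 fragments:
  42–64 → 23 bp
  65–72 → 8 bp
  73–119 then 1–41 → 47 + 41 = 88 bp
Sorted largest to smallest: 88, 23, 8 bp.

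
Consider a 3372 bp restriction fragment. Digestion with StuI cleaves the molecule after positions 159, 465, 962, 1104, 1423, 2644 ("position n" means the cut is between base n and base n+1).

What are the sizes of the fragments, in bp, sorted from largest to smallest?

1221, 728, 497, 319, 306, 159, 142 bp

Linear molecule, 6 cuts → 7 fragments:
  159 − 0 = 159 bp
  465 − 159 = 306 bp
  962 − 465 = 497 bp
  1104 − 962 = 142 bp
  1423 − 1104 = 319 bp
  2644 − 1423 = 1221 bp
  3372 − 2644 = 728 bp
Sorted largest to smallest: 1221, 728, 497, 319, 306, 159, 142 bp.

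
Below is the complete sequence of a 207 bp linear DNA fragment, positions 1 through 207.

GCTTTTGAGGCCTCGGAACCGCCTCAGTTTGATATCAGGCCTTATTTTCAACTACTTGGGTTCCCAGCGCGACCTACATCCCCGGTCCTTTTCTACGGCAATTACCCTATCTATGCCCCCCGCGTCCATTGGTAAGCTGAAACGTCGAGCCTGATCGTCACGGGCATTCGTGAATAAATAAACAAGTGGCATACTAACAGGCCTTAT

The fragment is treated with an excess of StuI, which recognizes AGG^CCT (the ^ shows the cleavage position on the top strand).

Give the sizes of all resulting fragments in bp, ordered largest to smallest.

StuI sites (AGGCCT) start at positions 8, 37, 199.
StuI cuts after base 3 of each site, so after positions 10, 39, 201.
Linear molecule, 3 cuts → 4 fragments:
  1–10 → 10 bp
  11–39 → 29 bp
  40–201 → 162 bp
  202–207 → 6 bp
Sorted largest to smallest: 162, 29, 10, 6 bp.

162, 29, 10, 6 bp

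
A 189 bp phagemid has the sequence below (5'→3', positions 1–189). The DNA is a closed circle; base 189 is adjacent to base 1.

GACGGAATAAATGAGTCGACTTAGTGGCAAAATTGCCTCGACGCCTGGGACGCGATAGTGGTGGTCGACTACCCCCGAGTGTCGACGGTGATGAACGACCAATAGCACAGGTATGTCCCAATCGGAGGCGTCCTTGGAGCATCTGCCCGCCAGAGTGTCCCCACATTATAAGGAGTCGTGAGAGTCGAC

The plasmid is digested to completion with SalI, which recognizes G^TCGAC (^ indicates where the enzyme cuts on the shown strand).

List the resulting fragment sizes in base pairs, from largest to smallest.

SalI sites (GTCGAC) start at positions 15, 64, 81, 184.
SalI cuts after the first base of each site, so after positions 15, 64, 81, 184.
Circular molecule, 4 cuts → 4 fragments:
  16–64 → 49 bp
  65–81 → 17 bp
  82–184 → 103 bp
  185–189 then 1–15 → 5 + 15 = 20 bp
Sorted largest to smallest: 103, 49, 20, 17 bp.

103, 49, 20, 17 bp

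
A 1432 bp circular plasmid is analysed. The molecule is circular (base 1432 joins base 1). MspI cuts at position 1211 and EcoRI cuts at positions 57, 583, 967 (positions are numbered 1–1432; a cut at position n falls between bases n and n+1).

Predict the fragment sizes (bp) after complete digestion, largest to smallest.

Combined cut positions (sorted): 57, 583, 967, 1211.
Circular molecule, 4 cuts → 4 fragments:
  583 − 57 = 526 bp
  967 − 583 = 384 bp
  1211 − 967 = 244 bp
  wrap: 1432 − 1211 + 57 = 278 bp
Sorted largest to smallest: 526, 384, 278, 244 bp.

526, 384, 278, 244 bp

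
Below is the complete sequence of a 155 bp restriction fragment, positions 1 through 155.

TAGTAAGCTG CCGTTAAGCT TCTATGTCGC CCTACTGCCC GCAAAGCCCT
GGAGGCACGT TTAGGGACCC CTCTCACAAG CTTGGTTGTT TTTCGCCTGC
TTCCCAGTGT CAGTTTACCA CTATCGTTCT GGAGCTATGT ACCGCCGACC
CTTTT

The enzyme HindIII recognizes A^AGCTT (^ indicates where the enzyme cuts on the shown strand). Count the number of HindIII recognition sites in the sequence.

AAGCTT occurs starting at positions 16, 78.
HindIII cuts at 2 sites.

2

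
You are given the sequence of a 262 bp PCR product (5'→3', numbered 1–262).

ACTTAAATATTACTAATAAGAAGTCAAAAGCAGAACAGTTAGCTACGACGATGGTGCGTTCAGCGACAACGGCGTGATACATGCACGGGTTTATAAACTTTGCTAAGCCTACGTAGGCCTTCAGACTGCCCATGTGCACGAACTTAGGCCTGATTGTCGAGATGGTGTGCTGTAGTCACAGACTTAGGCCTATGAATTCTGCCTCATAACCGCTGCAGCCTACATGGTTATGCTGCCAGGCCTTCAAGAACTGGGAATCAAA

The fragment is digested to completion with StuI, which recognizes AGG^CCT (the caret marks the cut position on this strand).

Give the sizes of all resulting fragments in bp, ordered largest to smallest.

StuI sites (AGGCCT) start at positions 115, 146, 186, 238.
StuI cuts after base 3 of each site, so after positions 117, 148, 188, 240.
Linear molecule, 4 cuts → 5 fragments:
  1–117 → 117 bp
  118–148 → 31 bp
  149–188 → 40 bp
  189–240 → 52 bp
  241–262 → 22 bp
Sorted largest to smallest: 117, 52, 40, 31, 22 bp.

117, 52, 40, 31, 22 bp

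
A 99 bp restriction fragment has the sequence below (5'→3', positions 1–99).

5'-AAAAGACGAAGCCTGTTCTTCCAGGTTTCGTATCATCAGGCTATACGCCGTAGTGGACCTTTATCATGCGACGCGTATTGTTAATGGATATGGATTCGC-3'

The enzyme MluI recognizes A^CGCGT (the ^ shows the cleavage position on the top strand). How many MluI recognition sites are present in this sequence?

1

ACGCGT occurs starting at position 71.
MluI cuts at 1 site.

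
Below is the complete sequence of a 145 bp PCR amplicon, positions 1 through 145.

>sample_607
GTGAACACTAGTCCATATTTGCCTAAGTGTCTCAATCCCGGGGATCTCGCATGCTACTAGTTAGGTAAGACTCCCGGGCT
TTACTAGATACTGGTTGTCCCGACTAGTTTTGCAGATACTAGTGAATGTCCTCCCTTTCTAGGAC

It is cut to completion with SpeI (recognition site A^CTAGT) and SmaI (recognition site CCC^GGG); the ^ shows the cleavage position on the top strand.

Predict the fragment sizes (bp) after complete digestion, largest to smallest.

32, 28, 27, 19, 17, 15, 7 bp

SpeI sites (ACTAGT) start at positions 7, 56, 103, 118.
SpeI cuts after the first base of each site, so after positions 7, 56, 103, 118.
SmaI sites (CCCGGG) start at positions 37, 73.
SmaI cuts after base 3 of each site, so after positions 39, 75.
Combined cut positions: 7, 39, 56, 75, 103, 118.
Linear molecule, 6 cuts → 7 fragments:
  1–7 → 7 bp
  8–39 → 32 bp
  40–56 → 17 bp
  57–75 → 19 bp
  76–103 → 28 bp
  104–118 → 15 bp
  119–145 → 27 bp
Sorted largest to smallest: 32, 28, 27, 19, 17, 15, 7 bp.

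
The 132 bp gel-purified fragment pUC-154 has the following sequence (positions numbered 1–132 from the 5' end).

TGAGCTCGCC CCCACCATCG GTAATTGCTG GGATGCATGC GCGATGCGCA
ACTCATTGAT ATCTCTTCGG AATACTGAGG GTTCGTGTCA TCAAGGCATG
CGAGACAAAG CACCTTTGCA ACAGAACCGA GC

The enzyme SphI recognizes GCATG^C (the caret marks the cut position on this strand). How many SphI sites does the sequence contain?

GCATGC occurs starting at positions 35, 96.
SphI cuts at 2 sites.

2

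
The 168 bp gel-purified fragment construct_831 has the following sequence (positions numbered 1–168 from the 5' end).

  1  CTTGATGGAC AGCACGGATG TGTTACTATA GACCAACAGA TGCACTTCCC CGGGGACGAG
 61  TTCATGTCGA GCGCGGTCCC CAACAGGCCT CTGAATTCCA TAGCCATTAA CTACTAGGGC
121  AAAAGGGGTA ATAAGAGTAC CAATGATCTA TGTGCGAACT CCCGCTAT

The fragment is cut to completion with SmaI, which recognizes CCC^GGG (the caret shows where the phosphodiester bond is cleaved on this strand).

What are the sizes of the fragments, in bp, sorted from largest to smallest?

117, 51 bp

The SmaI site (CCCGGG) starts at position 49.
SmaI cuts after base 3 of each site, so after position 51.
Linear molecule, 1 cut → 2 fragments:
  1–51 → 51 bp
  52–168 → 117 bp
Sorted largest to smallest: 117, 51 bp.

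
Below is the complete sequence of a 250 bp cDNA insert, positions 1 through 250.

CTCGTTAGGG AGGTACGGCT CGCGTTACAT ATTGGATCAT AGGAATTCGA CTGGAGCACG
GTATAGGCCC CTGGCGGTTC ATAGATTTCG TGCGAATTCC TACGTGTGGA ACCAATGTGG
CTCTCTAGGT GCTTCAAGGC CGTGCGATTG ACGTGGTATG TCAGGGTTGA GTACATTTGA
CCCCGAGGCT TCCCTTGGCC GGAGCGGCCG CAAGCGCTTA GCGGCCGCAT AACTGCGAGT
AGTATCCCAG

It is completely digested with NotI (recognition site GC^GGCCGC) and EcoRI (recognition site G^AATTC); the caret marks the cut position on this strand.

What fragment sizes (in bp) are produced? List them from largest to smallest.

NotI sites (GCGGCCGC) start at positions 204, 221.
NotI cuts after base 2 of each site, so after positions 205, 222.
EcoRI sites (GAATTC) start at positions 43, 94.
EcoRI cuts after the first base of each site, so after positions 43, 94.
Combined cut positions: 43, 94, 205, 222.
Linear molecule, 4 cuts → 5 fragments:
  1–43 → 43 bp
  44–94 → 51 bp
  95–205 → 111 bp
  206–222 → 17 bp
  223–250 → 28 bp
Sorted largest to smallest: 111, 51, 43, 28, 17 bp.

111, 51, 43, 28, 17 bp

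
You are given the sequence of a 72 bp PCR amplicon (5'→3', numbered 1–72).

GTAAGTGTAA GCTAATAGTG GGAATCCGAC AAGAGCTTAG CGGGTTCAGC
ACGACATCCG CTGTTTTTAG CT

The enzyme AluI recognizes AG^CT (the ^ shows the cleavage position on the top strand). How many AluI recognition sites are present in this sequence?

AGCT occurs starting at positions 10, 34, 69.
AluI cuts at 3 sites.

3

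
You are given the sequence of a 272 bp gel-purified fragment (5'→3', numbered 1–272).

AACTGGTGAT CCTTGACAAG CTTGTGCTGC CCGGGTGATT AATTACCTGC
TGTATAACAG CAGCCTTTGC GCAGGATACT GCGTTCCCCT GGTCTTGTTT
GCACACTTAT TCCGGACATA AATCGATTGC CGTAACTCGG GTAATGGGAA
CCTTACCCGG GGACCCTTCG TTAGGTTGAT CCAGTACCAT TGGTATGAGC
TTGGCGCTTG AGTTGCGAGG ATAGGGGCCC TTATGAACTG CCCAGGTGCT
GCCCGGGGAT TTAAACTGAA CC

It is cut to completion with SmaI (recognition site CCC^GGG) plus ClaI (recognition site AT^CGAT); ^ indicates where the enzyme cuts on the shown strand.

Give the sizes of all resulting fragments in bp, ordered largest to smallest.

SmaI sites (CCCGGG) start at positions 30, 156, 252.
SmaI cuts after base 3 of each site, so after positions 32, 158, 254.
The ClaI site (ATCGAT) starts at position 122.
ClaI cuts after base 2 of each site, so after position 123.
Combined cut positions: 32, 123, 158, 254.
Linear molecule, 4 cuts → 5 fragments:
  1–32 → 32 bp
  33–123 → 91 bp
  124–158 → 35 bp
  159–254 → 96 bp
  255–272 → 18 bp
Sorted largest to smallest: 96, 91, 35, 32, 18 bp.

96, 91, 35, 32, 18 bp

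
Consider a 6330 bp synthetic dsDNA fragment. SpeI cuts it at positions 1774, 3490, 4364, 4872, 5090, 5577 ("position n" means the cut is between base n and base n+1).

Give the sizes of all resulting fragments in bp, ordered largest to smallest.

Linear molecule, 6 cuts → 7 fragments:
  1774 − 0 = 1774 bp
  3490 − 1774 = 1716 bp
  4364 − 3490 = 874 bp
  4872 − 4364 = 508 bp
  5090 − 4872 = 218 bp
  5577 − 5090 = 487 bp
  6330 − 5577 = 753 bp
Sorted largest to smallest: 1774, 1716, 874, 753, 508, 487, 218 bp.

1774, 1716, 874, 753, 508, 487, 218 bp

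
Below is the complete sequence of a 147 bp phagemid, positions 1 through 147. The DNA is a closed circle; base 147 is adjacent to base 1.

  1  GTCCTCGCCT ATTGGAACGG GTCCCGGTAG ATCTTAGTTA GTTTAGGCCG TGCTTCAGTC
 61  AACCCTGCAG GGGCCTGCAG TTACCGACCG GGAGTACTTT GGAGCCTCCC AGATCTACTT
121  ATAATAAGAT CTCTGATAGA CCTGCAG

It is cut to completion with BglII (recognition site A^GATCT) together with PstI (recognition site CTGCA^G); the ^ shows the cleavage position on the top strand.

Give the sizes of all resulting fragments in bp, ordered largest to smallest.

40, 32, 30, 19, 16, 10 bp

BglII sites (AGATCT) start at positions 29, 111, 127.
BglII cuts after the first base of each site, so after positions 29, 111, 127.
PstI sites (CTGCAG) start at positions 65, 75, 142.
PstI cuts after base 5 of each site (before the last base), so after positions 69, 79, 146.
Combined cut positions: 29, 69, 79, 111, 127, 146.
Circular molecule, 6 cuts → 6 fragments:
  30–69 → 40 bp
  70–79 → 10 bp
  80–111 → 32 bp
  112–127 → 16 bp
  128–146 → 19 bp
  147–147 then 1–29 → 1 + 29 = 30 bp
Sorted largest to smallest: 40, 32, 30, 19, 16, 10 bp.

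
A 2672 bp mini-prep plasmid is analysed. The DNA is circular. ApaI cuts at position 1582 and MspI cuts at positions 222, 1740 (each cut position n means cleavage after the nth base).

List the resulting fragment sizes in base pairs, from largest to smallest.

Combined cut positions (sorted): 222, 1582, 1740.
Circular molecule, 3 cuts → 3 fragments:
  1582 − 222 = 1360 bp
  1740 − 1582 = 158 bp
  wrap: 2672 − 1740 + 222 = 1154 bp
Sorted largest to smallest: 1360, 1154, 158 bp.

1360, 1154, 158 bp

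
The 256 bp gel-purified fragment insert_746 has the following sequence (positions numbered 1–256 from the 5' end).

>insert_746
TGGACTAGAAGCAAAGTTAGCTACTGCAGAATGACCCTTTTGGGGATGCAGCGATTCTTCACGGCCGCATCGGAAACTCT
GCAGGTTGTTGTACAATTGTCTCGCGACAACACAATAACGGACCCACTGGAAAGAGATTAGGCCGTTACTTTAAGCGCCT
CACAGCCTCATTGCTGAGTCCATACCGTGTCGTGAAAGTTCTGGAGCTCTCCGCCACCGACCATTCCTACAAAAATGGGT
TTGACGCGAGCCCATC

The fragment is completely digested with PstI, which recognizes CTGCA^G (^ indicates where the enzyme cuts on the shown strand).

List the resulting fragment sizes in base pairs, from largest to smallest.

PstI sites (CTGCAG) start at positions 24, 79.
PstI cuts after base 5 of each site (before the last base), so after positions 28, 83.
Linear molecule, 2 cuts → 3 fragments:
  1–28 → 28 bp
  29–83 → 55 bp
  84–256 → 173 bp
Sorted largest to smallest: 173, 55, 28 bp.

173, 55, 28 bp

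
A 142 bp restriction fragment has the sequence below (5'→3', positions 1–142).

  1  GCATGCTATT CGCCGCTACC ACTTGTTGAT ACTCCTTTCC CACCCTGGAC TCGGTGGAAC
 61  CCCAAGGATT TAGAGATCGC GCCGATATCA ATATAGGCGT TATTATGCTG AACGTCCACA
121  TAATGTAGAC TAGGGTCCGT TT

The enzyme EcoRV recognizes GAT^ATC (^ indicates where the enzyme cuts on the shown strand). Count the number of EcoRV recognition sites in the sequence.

1

GATATC occurs starting at position 84.
EcoRV cuts at 1 site.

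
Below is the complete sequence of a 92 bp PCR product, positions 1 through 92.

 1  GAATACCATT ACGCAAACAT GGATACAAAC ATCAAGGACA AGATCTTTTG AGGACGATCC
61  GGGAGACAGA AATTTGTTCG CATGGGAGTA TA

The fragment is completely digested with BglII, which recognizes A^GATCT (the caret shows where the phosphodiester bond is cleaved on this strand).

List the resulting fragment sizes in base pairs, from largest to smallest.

The BglII site (AGATCT) starts at position 41.
BglII cuts after the first base of each site, so after position 41.
Linear molecule, 1 cut → 2 fragments:
  1–41 → 41 bp
  42–92 → 51 bp
Sorted largest to smallest: 51, 41 bp.

51, 41 bp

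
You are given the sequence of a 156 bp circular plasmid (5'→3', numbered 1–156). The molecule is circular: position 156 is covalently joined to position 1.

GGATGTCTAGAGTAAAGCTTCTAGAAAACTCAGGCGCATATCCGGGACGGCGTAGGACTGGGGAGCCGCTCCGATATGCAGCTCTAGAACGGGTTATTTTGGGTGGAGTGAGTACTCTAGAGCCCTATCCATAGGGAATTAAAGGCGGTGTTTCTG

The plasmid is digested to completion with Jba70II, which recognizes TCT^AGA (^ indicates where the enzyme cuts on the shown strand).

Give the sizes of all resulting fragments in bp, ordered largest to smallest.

Jba70II sites (TCTAGA) start at positions 6, 20, 83, 116.
Jba70II cuts after base 3 of each site, so after positions 8, 22, 85, 118.
Circular molecule, 4 cuts → 4 fragments:
  9–22 → 14 bp
  23–85 → 63 bp
  86–118 → 33 bp
  119–156 then 1–8 → 38 + 8 = 46 bp
Sorted largest to smallest: 63, 46, 33, 14 bp.

63, 46, 33, 14 bp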